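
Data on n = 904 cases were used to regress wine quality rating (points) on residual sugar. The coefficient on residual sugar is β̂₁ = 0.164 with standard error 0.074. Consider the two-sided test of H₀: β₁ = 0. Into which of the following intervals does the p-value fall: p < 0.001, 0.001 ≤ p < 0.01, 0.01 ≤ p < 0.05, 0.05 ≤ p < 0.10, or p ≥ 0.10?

t = 0.164 / 0.074 = 2.216.
df = n − 2 = 904 − 2 = 902.
Two-sided p = 2·P(T_{902} > |t|) ≈ 0.0269.
So 0.01 ≤ p < 0.05.

0.01 ≤ p < 0.05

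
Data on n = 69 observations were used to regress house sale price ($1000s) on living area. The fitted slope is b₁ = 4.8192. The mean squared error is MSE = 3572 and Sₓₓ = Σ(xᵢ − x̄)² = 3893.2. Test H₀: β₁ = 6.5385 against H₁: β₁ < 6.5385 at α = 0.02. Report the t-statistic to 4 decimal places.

t = -1.7949

SE(b₁) = √(MSE/Sₓₓ) = √(3572/3893.2) = 0.957861.
t = (4.8192 − 6.5385) / 0.957861 = -1.7949.
df = n − 2 = 67.
One-sided p ≈ 0.0386, which is ≥ 0.02, so fail to reject H₀.
The data do not give significant evidence that the true slope on living area is below 6.5385 $1000s per unit.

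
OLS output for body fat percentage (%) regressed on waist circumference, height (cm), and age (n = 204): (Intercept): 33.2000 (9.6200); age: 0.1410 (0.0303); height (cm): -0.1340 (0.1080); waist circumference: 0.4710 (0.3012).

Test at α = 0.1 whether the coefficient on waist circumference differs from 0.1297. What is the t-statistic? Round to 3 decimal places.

Read off: b = 0.4710, SE = 0.3012 for waist circumference.
H₀: β₁ = 0.1297 vs H₁: β₁ ≠ 0.1297.
t = (0.4710 − 0.1297) / 0.3012 = 1.133.
df = n − k − 1 = 204 − 3 − 1 = 200.
Two-sided p ≈ 0.2585, which is ≥ 0.1, so fail to reject H₀.
The data are consistent with a true slope of 0.1297 % per unit of waist circumference, holding the other predictors fixed.

t = 1.133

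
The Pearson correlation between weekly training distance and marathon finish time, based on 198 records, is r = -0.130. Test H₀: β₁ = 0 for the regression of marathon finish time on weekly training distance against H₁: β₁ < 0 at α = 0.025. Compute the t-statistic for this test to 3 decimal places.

t = -1.836

t = r·√(n − 2)/√(1 − r²) = -0.130·√196/√0.9831 = -1.836.
df = n − 2 = 196.
One-sided p ≈ 0.0340, which is ≥ 0.025, so fail to reject H₀.
The data do not give significant evidence of a linear association between weekly training distance and marathon finish time.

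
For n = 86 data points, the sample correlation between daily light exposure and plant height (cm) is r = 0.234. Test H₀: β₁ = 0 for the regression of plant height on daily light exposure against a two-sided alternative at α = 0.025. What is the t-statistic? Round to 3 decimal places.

t = 2.206

t = r·√(n − 2)/√(1 − r²) = 0.234·√84/√0.945244 = 2.206.
df = n − 2 = 84.
Two-sided p ≈ 0.0301, which is ≥ 0.025, so fail to reject H₀.
The data do not give significant evidence of a linear association between daily light exposure and plant height.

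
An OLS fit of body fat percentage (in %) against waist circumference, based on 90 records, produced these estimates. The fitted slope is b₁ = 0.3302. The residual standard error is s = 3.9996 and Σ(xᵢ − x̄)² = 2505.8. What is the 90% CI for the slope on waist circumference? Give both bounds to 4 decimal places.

SE(b₁) = s/√Sₓₓ = 3.9996/√2505.8 = 0.0798994.
df = n − 2 = 88.
t* = t_{0.05, 88} = 1.662354.
Margin = t* × SE = 1.662354 × 0.0798994 = 0.132821.
CI: 0.3302 ± 0.132821 → (0.1974, 0.4630).
With 90% confidence, each one-unit increase in waist circumference is associated with a change of between 0.1974 and 0.4630 % in body fat percentage.

(0.1974, 0.4630)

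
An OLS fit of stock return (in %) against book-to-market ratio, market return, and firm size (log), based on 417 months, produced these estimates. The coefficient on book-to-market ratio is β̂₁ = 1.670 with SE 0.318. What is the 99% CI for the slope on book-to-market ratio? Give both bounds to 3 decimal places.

(0.847, 2.493)

df = n − k − 1 = 417 − 3 − 1 = 413.
t* = t_{0.005, 413} = 2.587786.
Margin = t* × SE = 2.587786 × 0.318 = 0.82292.
CI: 1.670 ± 0.82292 → (0.847, 2.493).
With 99% confidence, each one-unit increase in book-to-market ratio is associated with a change of between 0.847 and 2.493 % in stock return, holding the other predictors fixed.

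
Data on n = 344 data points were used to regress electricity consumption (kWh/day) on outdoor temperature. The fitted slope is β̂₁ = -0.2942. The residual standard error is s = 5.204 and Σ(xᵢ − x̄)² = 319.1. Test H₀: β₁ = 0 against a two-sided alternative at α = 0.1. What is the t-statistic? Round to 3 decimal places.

SE(β̂₁) = s/√Sₓₓ = 5.204/√319.1 = 0.291322.
t = -0.2942 / 0.291322 = -1.010.
df = n − 2 = 342.
Two-sided p ≈ 0.3133, which is ≥ 0.1, so fail to reject H₀.
The data do not give significant evidence of an association between outdoor temperature and electricity consumption.

t = -1.010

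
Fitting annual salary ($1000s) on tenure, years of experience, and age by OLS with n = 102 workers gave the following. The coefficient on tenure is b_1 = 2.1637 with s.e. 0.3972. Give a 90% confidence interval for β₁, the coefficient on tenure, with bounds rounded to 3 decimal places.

(1.504, 2.823)

df = n − k − 1 = 102 − 3 − 1 = 98.
t* = t_{0.05, 98} = 1.660551.
Margin = t* × SE = 1.660551 × 0.3972 = 0.65957.
CI: 2.1637 ± 0.65957 → (1.504, 2.823).
With 90% confidence, each one-unit increase in tenure is associated with a change of between 1.504 and 2.823 $1000s in annual salary, holding the other predictors fixed.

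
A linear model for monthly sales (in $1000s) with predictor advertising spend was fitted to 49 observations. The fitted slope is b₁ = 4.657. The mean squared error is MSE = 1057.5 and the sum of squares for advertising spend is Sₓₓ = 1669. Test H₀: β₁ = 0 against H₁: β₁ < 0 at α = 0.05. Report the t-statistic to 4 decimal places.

t = 5.8505

SE(b₁) = √(MSE/Sₓₓ) = √(1057.5/1669) = 0.795998.
t = 4.657 / 0.795998 = 5.8505.
df = n − 2 = 47.
One-sided p ≈ 1.0000, which is ≥ 0.05, so fail to reject H₀.
The data do not give significant evidence that the true slope on advertising spend is negative.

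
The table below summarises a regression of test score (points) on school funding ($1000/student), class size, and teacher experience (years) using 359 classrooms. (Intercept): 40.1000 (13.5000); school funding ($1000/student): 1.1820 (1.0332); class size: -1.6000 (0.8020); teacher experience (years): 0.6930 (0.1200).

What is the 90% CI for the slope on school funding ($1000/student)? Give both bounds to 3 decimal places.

Read off: b = 1.1820, SE = 1.0332 for school funding ($1000/student).
df = n − k − 1 = 359 − 3 − 1 = 355.
t* = t_{0.05, 355} = 1.649157.
Margin = t* × SE = 1.649157 × 1.0332 = 1.70391.
CI: 1.1820 ± 1.70391 → (-0.522, 2.886).

(-0.522, 2.886)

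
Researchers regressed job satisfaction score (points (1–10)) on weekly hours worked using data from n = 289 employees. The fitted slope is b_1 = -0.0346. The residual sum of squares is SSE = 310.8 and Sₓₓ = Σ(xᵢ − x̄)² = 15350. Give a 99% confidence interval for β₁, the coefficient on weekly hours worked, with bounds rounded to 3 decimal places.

MSE = SSE/(n − 2) = 310.8/287 = 1.08293.
SE(b_1) = √(MSE/Sₓₓ) = √(1.08293/15350) = 0.00839934.
df = n − 2 = 287.
t* = t_{0.005, 287} = 2.593068.
Margin = t* × SE = 2.593068 × 0.00839934 = 0.02178.
CI: -0.0346 ± 0.02178 → (-0.056, -0.013).
With 99% confidence, each one-unit increase in weekly hours worked is associated with a change of between -0.056 and -0.013 points (1–10) in job satisfaction score.

(-0.056, -0.013)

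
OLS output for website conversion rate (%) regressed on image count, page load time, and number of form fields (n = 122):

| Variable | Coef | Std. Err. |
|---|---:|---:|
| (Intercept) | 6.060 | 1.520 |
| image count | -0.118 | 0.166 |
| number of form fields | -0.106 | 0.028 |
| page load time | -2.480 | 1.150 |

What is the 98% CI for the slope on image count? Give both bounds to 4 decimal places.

Read off: b = -0.118, SE = 0.166 for image count.
df = n − k − 1 = 122 − 3 − 1 = 118.
t* = t_{0.01, 118} = 2.358365.
Margin = t* × SE = 2.358365 × 0.166 = 0.391489.
CI: -0.118 ± 0.391489 → (-0.5095, 0.2735).

(-0.5095, 0.2735)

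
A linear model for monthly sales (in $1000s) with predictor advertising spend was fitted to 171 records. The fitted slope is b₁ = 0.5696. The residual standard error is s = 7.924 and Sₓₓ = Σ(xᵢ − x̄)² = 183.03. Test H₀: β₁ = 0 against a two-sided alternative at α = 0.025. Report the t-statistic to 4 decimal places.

SE(b₁) = s/√Sₓₓ = 7.924/√183.03 = 0.585711.
t = 0.5696 / 0.585711 = 0.9725.
df = n − 2 = 169.
Two-sided p ≈ 0.3322, which is ≥ 0.025, so fail to reject H₀.
The data do not give significant evidence of an association between advertising spend and monthly sales.

t = 0.9725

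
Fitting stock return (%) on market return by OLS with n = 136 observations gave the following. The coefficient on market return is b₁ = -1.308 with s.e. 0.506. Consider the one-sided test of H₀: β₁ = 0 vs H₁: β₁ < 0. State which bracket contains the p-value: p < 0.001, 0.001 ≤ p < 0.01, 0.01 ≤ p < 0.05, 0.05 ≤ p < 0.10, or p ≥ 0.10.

0.001 ≤ p < 0.01

t = -1.308 / 0.506 = -2.585.
df = n − 2 = 136 − 2 = 134.
One-sided p = P(T_{134} < t) ≈ 0.0054.
So 0.001 ≤ p < 0.01.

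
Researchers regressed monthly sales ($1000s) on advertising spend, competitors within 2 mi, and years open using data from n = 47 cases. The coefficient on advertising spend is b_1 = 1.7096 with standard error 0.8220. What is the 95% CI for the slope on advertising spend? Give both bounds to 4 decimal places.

(0.0519, 3.3673)

df = n − k − 1 = 47 − 3 − 1 = 43.
t* = t_{0.025, 43} = 2.016692.
Margin = t* × SE = 2.016692 × 0.8220 = 1.657721.
CI: 1.7096 ± 1.657721 → (0.0519, 3.3673).
With 95% confidence, each one-unit increase in advertising spend is associated with a change of between 0.0519 and 3.3673 $1000s in monthly sales, holding the other predictors fixed.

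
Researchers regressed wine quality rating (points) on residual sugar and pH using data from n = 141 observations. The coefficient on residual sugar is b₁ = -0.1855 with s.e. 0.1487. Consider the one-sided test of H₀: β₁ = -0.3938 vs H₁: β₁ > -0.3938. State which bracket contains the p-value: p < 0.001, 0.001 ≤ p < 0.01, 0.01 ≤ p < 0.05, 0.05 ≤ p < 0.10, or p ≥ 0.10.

t = (-0.1855 − (-0.3938)) / 0.1487 = 1.401.
df = n − k − 1 = 141 − 2 − 1 = 138.
One-sided p = P(T_{138} > t) ≈ 0.0818.
So 0.05 ≤ p < 0.10.

0.05 ≤ p < 0.10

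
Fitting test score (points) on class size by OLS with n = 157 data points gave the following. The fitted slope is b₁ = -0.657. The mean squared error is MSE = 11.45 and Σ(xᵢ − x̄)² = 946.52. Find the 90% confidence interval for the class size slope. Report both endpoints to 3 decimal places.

(-0.839, -0.475)

SE(b₁) = √(MSE/Sₓₓ) = √(11.45/946.52) = 0.109986.
df = n − 2 = 155.
t* = t_{0.05, 155} = 1.654744.
Margin = t* × SE = 1.654744 × 0.109986 = 0.18200.
CI: -0.657 ± 0.18200 → (-0.839, -0.475).
With 90% confidence, each one-unit increase in class size is associated with a change of between -0.839 and -0.475 points in test score.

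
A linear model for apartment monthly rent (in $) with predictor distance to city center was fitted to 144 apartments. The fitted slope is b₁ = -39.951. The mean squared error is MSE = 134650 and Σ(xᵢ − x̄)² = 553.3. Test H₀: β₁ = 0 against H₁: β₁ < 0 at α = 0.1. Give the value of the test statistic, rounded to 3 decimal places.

SE(b₁) = √(MSE/Sₓₓ) = √(134650/553.3) = 15.5999.
t = -39.951 / 15.5999 = -2.561.
df = n − 2 = 142.
One-sided p ≈ 0.0057, which is < 0.1, so reject H₀.
There is evidence that the true slope on distance to city center is negative.

t = -2.561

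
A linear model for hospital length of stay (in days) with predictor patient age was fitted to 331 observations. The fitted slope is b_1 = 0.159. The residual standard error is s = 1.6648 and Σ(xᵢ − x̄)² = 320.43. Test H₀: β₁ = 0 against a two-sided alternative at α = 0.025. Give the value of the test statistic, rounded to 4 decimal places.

SE(b_1) = s/√Sₓₓ = 1.6648/√320.43 = 0.0930027.
t = 0.159 / 0.0930027 = 1.7096.
df = n − 2 = 329.
Two-sided p ≈ 0.0883, which is ≥ 0.025, so fail to reject H₀.
The data do not give significant evidence of an association between patient age and hospital length of stay.

t = 1.7096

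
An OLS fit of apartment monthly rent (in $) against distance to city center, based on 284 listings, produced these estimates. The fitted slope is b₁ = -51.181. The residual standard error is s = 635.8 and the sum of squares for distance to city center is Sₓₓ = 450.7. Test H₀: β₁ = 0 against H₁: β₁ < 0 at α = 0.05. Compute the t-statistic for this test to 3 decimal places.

SE(b₁) = s/√Sₓₓ = 635.8/√450.7 = 29.9486.
t = -51.181 / 29.9486 = -1.709.
df = n − 2 = 282.
One-sided p ≈ 0.0443, which is < 0.05, so reject H₀.
There is evidence that the true slope on distance to city center is negative.

t = -1.709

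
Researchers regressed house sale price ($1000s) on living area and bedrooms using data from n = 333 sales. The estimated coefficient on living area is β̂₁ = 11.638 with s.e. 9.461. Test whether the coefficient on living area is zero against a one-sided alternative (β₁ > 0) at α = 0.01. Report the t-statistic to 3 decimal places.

H₀: β₁ = 0 vs H₁: β₁ > 0.
t = (β̂₁ − β₁⁰)/SE = 11.638 / 9.461 = 1.230.
df = n − k − 1 = 333 − 2 − 1 = 330.
One-sided p ≈ 0.1098, which is ≥ 0.01, so fail to reject H₀.
The data do not give significant evidence that the true slope on living area is positive, holding the other predictors fixed.

t = 1.230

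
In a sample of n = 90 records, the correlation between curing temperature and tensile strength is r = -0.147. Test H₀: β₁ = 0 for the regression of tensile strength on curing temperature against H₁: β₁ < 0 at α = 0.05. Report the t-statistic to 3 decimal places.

t = r·√(n − 2)/√(1 − r²) = -0.147·√88/√0.978391 = -1.394.
df = n − 2 = 88.
One-sided p ≈ 0.0834, which is ≥ 0.05, so fail to reject H₀.
The data do not give significant evidence of a linear association between curing temperature and tensile strength.

t = -1.394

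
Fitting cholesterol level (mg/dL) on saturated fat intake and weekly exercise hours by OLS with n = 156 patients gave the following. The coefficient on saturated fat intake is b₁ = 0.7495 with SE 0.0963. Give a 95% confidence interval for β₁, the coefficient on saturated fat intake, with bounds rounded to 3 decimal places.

(0.559, 0.940)

df = n − k − 1 = 156 − 2 − 1 = 153.
t* = t_{0.025, 153} = 1.97559.
Margin = t* × SE = 1.97559 × 0.0963 = 0.19025.
CI: 0.7495 ± 0.19025 → (0.559, 0.940).
With 95% confidence, each one-unit increase in saturated fat intake is associated with a change of between 0.559 and 0.940 mg/dL in cholesterol level, holding the other predictors fixed.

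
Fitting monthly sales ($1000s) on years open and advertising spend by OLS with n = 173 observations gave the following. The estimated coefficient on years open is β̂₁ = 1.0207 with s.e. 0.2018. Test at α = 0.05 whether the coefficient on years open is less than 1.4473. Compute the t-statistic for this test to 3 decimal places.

H₀: β₁ = 1.4473 vs H₁: β₁ < 1.4473.
t = (β̂₁ − β₁⁰)/SE = (1.0207 − 1.4473) / 0.2018 = -2.114.
df = n − k − 1 = 173 − 2 − 1 = 170.
One-sided p ≈ 0.0180, which is < 0.05, so reject H₀.
There is evidence that the true slope on years open is below 1.4473 $1000s per unit, holding the other predictors fixed.

t = -2.114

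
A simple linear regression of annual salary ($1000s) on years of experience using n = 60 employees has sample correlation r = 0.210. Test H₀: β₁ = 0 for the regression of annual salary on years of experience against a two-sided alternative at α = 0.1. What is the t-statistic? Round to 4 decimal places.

t = r·√(n − 2)/√(1 − r²) = 0.210·√58/√0.9559 = 1.6358.
df = n − 2 = 58.
Two-sided p ≈ 0.1073, which is ≥ 0.1, so fail to reject H₀.
The data do not give significant evidence of a linear association between years of experience and annual salary.

t = 1.6358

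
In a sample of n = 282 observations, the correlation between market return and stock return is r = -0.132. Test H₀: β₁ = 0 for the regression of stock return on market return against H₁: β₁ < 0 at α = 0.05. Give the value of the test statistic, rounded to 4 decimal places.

t = -2.2283

t = r·√(n − 2)/√(1 − r²) = -0.132·√280/√0.982576 = -2.2283.
df = n − 2 = 280.
One-sided p ≈ 0.0133, which is < 0.05, so reject H₀.
There is evidence of a linear association between market return and stock return.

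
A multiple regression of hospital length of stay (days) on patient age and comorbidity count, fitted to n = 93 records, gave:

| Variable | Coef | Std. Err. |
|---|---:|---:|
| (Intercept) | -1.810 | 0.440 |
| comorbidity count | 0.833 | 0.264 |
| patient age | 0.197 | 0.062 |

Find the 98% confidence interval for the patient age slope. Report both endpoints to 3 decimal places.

Read off: b = 0.197, SE = 0.062 for patient age.
df = n − k − 1 = 93 − 2 − 1 = 90.
t* = t_{0.01, 90} = 2.368497.
Margin = t* × SE = 2.368497 × 0.062 = 0.14685.
CI: 0.197 ± 0.14685 → (0.050, 0.344).

(0.050, 0.344)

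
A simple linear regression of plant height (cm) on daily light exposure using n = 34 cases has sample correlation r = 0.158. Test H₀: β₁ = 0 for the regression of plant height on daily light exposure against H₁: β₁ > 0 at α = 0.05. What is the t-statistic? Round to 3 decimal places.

t = 0.905

t = r·√(n − 2)/√(1 − r²) = 0.158·√32/√0.975036 = 0.905.
df = n − 2 = 32.
One-sided p ≈ 0.1861, which is ≥ 0.05, so fail to reject H₀.
The data do not give significant evidence of a linear association between daily light exposure and plant height.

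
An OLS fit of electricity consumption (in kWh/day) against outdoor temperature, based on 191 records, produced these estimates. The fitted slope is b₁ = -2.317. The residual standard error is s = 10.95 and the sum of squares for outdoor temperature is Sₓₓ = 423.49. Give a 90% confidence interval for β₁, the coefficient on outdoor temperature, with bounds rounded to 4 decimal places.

(-3.1965, -1.4375)

SE(b₁) = s/√Sₓₓ = 10.95/√423.49 = 0.532099.
df = n − 2 = 189.
t* = t_{0.05, 189} = 1.652956.
Margin = t* × SE = 1.652956 × 0.532099 = 0.879536.
CI: -2.317 ± 0.879536 → (-3.1965, -1.4375).
With 90% confidence, each one-unit increase in outdoor temperature is associated with a change of between -3.1965 and -1.4375 kWh/day in electricity consumption.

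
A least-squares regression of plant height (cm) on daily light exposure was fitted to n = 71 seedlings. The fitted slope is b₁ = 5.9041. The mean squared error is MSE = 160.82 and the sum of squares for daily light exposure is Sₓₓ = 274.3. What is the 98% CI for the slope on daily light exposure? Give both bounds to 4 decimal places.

SE(b₁) = √(MSE/Sₓₓ) = √(160.82/274.3) = 0.765697.
df = n − 2 = 69.
t* = t_{0.01, 69} = 2.381615.
Margin = t* × SE = 2.381615 × 0.765697 = 1.823596.
CI: 5.9041 ± 1.823596 → (4.0805, 7.7277).
With 98% confidence, each one-unit increase in daily light exposure is associated with a change of between 4.0805 and 7.7277 cm in plant height.

(4.0805, 7.7277)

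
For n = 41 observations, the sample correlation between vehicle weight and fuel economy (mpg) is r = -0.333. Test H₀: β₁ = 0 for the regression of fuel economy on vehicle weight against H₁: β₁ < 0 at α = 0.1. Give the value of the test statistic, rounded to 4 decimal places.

t = r·√(n − 2)/√(1 − r²) = -0.333·√39/√0.889111 = -2.2055.
df = n − 2 = 39.
One-sided p ≈ 0.0167, which is < 0.1, so reject H₀.
There is evidence of a linear association between vehicle weight and fuel economy.

t = -2.2055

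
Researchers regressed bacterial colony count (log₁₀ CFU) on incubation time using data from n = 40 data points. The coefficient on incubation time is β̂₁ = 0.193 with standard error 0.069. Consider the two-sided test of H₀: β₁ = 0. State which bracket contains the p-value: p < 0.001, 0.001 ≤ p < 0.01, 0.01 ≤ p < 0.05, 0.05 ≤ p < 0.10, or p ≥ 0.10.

0.001 ≤ p < 0.01

t = 0.193 / 0.069 = 2.797.
df = n − 2 = 40 − 2 = 38.
Two-sided p = 2·P(T_{38} > |t|) ≈ 0.0080.
So 0.001 ≤ p < 0.01.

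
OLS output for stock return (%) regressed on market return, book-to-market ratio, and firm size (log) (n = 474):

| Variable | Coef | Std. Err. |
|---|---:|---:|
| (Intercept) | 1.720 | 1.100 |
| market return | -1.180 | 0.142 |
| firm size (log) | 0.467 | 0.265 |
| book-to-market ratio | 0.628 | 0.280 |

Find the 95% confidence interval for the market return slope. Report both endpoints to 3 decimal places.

(-1.459, -0.901)

Read off: b = -1.180, SE = 0.142 for market return.
df = n − k − 1 = 474 − 3 − 1 = 470.
t* = t_{0.025, 470} = 1.965024.
Margin = t* × SE = 1.965024 × 0.142 = 0.27903.
CI: -1.180 ± 0.27903 → (-1.459, -0.901).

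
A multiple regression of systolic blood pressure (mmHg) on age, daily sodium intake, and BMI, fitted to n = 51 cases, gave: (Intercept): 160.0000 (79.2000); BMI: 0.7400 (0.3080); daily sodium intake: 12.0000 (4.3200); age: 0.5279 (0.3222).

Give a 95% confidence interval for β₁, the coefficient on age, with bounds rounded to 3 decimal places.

(-0.120, 1.176)

Read off: b = 0.5279, SE = 0.3222 for age.
df = n − k − 1 = 51 − 3 − 1 = 47.
t* = t_{0.025, 47} = 2.011741.
Margin = t* × SE = 2.011741 × 0.3222 = 0.64818.
CI: 0.5279 ± 0.64818 → (-0.120, 1.176).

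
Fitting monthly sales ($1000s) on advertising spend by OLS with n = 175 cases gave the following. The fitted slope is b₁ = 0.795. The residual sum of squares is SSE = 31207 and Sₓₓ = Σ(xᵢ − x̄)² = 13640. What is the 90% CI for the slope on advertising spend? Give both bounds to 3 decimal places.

MSE = SSE/(n − 2) = 31207/173 = 180.387.
SE(b₁) = √(MSE/Sₓₓ) = √(180.387/13640) = 0.114999.
df = n − 2 = 173.
t* = t_{0.05, 173} = 1.653709.
Margin = t* × SE = 1.653709 × 0.114999 = 0.19018.
CI: 0.795 ± 0.19018 → (0.605, 0.985).
With 90% confidence, each one-unit increase in advertising spend is associated with a change of between 0.605 and 0.985 $1000s in monthly sales.

(0.605, 0.985)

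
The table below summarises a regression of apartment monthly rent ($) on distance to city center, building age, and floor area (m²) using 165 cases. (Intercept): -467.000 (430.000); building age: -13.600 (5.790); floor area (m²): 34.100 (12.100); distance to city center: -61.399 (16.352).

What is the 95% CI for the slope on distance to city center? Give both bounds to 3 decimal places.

Read off: b = -61.399, SE = 16.352 for distance to city center.
df = n − k − 1 = 165 − 3 − 1 = 161.
t* = t_{0.025, 161} = 1.974808.
Margin = t* × SE = 1.974808 × 16.352 = 32.29206.
CI: -61.399 ± 32.29206 → (-93.691, -29.107).

(-93.691, -29.107)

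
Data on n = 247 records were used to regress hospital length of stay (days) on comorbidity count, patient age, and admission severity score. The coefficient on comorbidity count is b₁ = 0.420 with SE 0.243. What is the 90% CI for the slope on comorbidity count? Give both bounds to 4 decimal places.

df = n − k − 1 = 247 − 3 − 1 = 243.
t* = t_{0.05, 243} = 1.651148.
Margin = t* × SE = 1.651148 × 0.243 = 0.401229.
CI: 0.420 ± 0.401229 → (0.0188, 0.8212).
With 90% confidence, each one-unit increase in comorbidity count is associated with a change of between 0.0188 and 0.8212 days in hospital length of stay, holding the other predictors fixed.

(0.0188, 0.8212)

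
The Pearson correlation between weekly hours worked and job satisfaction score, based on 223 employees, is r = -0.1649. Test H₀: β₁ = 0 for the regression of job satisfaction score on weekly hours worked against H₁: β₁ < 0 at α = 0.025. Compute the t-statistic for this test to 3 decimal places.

t = -2.485

t = r·√(n − 2)/√(1 − r²) = -0.1649·√221/√0.972808 = -2.485.
df = n − 2 = 221.
One-sided p ≈ 0.0068, which is < 0.025, so reject H₀.
There is evidence of a linear association between weekly hours worked and job satisfaction score.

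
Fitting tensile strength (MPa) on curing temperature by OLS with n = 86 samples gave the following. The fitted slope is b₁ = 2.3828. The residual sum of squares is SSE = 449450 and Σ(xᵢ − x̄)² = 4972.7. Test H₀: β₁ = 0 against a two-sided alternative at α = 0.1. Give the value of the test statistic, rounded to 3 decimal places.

MSE = SSE/(n − 2) = 449450/84 = 5350.6.
SE(b₁) = √(MSE/Sₓₓ) = √(5350.6/4972.7) = 1.0373.
t = 2.3828 / 1.0373 = 2.297.
df = n − 2 = 84.
Two-sided p ≈ 0.0241, which is < 0.1, so reject H₀.
There is evidence that curing temperature is associated with tensile strength.

t = 2.297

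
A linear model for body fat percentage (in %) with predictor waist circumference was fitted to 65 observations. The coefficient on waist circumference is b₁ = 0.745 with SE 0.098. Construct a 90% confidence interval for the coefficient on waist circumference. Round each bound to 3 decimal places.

(0.581, 0.909)

df = n − 2 = 65 − 2 = 63.
t* = t_{0.05, 63} = 1.669402.
Margin = t* × SE = 1.669402 × 0.098 = 0.16360.
CI: 0.745 ± 0.16360 → (0.581, 0.909).
With 90% confidence, each one-unit increase in waist circumference is associated with a change of between 0.581 and 0.909 % in body fat percentage.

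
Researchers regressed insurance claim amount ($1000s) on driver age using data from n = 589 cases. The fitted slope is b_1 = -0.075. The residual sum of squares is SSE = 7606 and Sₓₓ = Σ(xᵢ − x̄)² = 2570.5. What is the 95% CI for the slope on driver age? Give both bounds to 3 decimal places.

(-0.214, 0.064)

MSE = SSE/(n − 2) = 7606/587 = 12.9574.
SE(b_1) = √(MSE/Sₓₓ) = √(12.9574/2570.5) = 0.0709987.
df = n − 2 = 587.
t* = t_{0.025, 587} = 1.964014.
Margin = t* × SE = 1.964014 × 0.0709987 = 0.13944.
CI: -0.075 ± 0.13944 → (-0.214, 0.064).
With 95% confidence, each one-unit increase in driver age is associated with a change of between -0.214 and 0.064 $1000s in insurance claim amount.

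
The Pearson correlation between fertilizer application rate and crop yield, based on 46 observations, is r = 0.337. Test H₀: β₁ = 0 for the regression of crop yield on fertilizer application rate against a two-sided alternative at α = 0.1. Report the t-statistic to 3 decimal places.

t = r·√(n − 2)/√(1 − r²) = 0.337·√44/√0.886431 = 2.374.
df = n − 2 = 44.
Two-sided p ≈ 0.0220, which is < 0.1, so reject H₀.
There is evidence of a linear association between fertilizer application rate and crop yield.

t = 2.374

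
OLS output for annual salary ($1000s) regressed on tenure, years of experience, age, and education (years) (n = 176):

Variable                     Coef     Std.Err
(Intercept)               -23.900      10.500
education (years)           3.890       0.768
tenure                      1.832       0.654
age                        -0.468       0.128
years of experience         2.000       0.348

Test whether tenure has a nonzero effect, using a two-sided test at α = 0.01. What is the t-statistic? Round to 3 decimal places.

Read off: b = 1.832, SE = 0.654 for tenure.
H₀: β₁ = 0 vs H₁: β₁ ≠ 0.
t = 1.832 / 0.654 = 2.801.
df = n − k − 1 = 176 − 4 − 1 = 171.
Two-sided p ≈ 0.0057, which is < 0.01, so reject H₀.
There is evidence that tenure is associated with annual salary, holding the other predictors fixed.

t = 2.801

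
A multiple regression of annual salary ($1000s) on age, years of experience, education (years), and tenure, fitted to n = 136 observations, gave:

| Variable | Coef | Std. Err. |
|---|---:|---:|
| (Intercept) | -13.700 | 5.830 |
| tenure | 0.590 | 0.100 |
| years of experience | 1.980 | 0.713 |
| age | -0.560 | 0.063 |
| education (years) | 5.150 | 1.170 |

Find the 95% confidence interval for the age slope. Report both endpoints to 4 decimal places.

Read off: b = -0.560, SE = 0.063 for age.
df = n − k − 1 = 136 − 4 − 1 = 131.
t* = t_{0.025, 131} = 1.978239.
Margin = t* × SE = 1.978239 × 0.063 = 0.124629.
CI: -0.560 ± 0.124629 → (-0.6846, -0.4354).

(-0.6846, -0.4354)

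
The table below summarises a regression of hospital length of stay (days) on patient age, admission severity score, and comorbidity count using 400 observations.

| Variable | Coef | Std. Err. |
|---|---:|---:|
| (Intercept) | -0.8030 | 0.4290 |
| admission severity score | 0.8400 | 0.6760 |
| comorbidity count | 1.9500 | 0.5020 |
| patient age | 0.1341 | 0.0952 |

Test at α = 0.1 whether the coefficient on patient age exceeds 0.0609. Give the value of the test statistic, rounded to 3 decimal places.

t = 0.769

Read off: b = 0.1341, SE = 0.0952 for patient age.
H₀: β₁ = 0.0609 vs H₁: β₁ > 0.0609.
t = (0.1341 − 0.0609) / 0.0952 = 0.769.
df = n − k − 1 = 400 − 3 − 1 = 396.
One-sided p ≈ 0.2212, which is ≥ 0.1, so fail to reject H₀.
The data do not give significant evidence that the true slope on patient age exceeds 0.0609 days per unit, holding the other predictors fixed.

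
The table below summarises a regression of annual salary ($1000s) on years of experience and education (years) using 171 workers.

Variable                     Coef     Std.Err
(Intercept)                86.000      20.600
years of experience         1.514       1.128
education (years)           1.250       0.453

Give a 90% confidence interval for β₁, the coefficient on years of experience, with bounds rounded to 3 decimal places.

Read off: b = 1.514, SE = 1.128 for years of experience.
df = n − k − 1 = 171 − 2 − 1 = 168.
t* = t_{0.05, 168} = 1.653974.
Margin = t* × SE = 1.653974 × 1.128 = 1.86568.
CI: 1.514 ± 1.86568 → (-0.352, 3.380).

(-0.352, 3.380)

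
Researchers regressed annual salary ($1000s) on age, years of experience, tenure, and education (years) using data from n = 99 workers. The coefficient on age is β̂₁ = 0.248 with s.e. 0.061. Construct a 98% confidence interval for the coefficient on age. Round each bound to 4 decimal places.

df = n − k − 1 = 99 − 4 − 1 = 94.
t* = t_{0.01, 94} = 2.366674.
Margin = t* × SE = 2.366674 × 0.061 = 0.144367.
CI: 0.248 ± 0.144367 → (0.1036, 0.3924).
With 98% confidence, each one-unit increase in age is associated with a change of between 0.1036 and 0.3924 $1000s in annual salary, holding the other predictors fixed.

(0.1036, 0.3924)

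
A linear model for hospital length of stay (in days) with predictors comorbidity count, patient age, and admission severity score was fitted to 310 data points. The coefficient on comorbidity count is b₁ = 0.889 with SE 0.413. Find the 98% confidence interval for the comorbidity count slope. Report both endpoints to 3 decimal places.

df = n − k − 1 = 310 − 3 − 1 = 306.
t* = t_{0.01, 306} = 2.338596.
Margin = t* × SE = 2.338596 × 0.413 = 0.96584.
CI: 0.889 ± 0.96584 → (-0.077, 1.855).
With 98% confidence, each one-unit increase in comorbidity count is associated with a change of between -0.077 and 1.855 days in hospital length of stay, holding the other predictors fixed.

(-0.077, 1.855)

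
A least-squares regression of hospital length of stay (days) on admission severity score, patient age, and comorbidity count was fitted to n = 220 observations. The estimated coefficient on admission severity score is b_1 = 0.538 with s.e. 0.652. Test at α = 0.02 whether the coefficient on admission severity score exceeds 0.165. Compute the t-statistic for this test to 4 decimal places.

t = 0.5721

H₀: β₁ = 0.165 vs H₁: β₁ > 0.165.
t = (b_1 − β₁⁰)/SE = (0.538 − 0.165) / 0.652 = 0.5721.
df = n − k − 1 = 220 − 3 − 1 = 216.
One-sided p ≈ 0.2839, which is ≥ 0.02, so fail to reject H₀.
The data do not give significant evidence that the true slope on admission severity score exceeds 0.165 days per unit, holding the other predictors fixed.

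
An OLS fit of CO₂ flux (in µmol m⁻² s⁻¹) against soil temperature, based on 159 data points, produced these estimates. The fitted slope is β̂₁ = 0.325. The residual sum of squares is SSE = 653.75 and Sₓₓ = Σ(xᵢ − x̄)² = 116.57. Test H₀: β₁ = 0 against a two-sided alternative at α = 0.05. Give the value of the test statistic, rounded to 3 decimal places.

t = 1.720

MSE = SSE/(n − 2) = 653.75/157 = 4.16401.
SE(β̂₁) = √(MSE/Sₓₓ) = √(4.16401/116.57) = 0.189.
t = 0.325 / 0.189 = 1.720.
df = n − 2 = 157.
Two-sided p ≈ 0.0875, which is ≥ 0.05, so fail to reject H₀.
The data do not give significant evidence of an association between soil temperature and CO₂ flux.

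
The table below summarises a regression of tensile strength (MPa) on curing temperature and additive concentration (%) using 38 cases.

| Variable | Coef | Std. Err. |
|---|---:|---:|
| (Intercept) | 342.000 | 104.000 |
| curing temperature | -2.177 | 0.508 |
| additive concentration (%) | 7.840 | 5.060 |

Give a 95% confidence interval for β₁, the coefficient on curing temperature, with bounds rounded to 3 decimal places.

Read off: b = -2.177, SE = 0.508 for curing temperature.
df = n − k − 1 = 38 − 2 − 1 = 35.
t* = t_{0.025, 35} = 2.030108.
Margin = t* × SE = 2.030108 × 0.508 = 1.03129.
CI: -2.177 ± 1.03129 → (-3.208, -1.146).

(-3.208, -1.146)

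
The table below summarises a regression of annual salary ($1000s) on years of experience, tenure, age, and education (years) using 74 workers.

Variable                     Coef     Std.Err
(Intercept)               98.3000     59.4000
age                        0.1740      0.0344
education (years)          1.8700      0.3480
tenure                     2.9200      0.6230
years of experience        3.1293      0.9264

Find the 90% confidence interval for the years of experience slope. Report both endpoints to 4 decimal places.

(1.5848, 4.6738)

Read off: b = 3.1293, SE = 0.9264 for years of experience.
df = n − k − 1 = 74 − 4 − 1 = 69.
t* = t_{0.05, 69} = 1.667239.
Margin = t* × SE = 1.667239 × 0.9264 = 1.544530.
CI: 3.1293 ± 1.544530 → (1.5848, 4.6738).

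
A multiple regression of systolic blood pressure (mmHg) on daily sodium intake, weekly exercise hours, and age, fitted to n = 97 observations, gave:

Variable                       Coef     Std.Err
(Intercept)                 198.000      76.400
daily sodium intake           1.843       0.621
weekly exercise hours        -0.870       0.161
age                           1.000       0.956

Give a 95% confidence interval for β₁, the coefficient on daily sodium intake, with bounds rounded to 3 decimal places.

Read off: b = 1.843, SE = 0.621 for daily sodium intake.
df = n − k − 1 = 97 − 3 − 1 = 93.
t* = t_{0.025, 93} = 1.985802.
Margin = t* × SE = 1.985802 × 0.621 = 1.23318.
CI: 1.843 ± 1.23318 → (0.610, 3.076).

(0.610, 3.076)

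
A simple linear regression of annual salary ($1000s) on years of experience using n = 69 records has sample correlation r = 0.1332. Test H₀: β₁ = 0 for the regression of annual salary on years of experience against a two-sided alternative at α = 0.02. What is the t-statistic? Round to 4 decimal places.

t = r·√(n − 2)/√(1 − r²) = 0.1332·√67/√0.982258 = 1.1001.
df = n − 2 = 67.
Two-sided p ≈ 0.2752, which is ≥ 0.02, so fail to reject H₀.
The data do not give significant evidence of a linear association between years of experience and annual salary.

t = 1.1001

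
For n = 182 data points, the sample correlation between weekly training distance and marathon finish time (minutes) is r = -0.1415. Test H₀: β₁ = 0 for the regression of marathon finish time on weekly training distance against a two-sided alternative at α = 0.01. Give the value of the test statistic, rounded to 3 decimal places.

t = -1.918

t = r·√(n − 2)/√(1 − r²) = -0.1415·√180/√0.979978 = -1.918.
df = n − 2 = 180.
Two-sided p ≈ 0.0567, which is ≥ 0.01, so fail to reject H₀.
The data do not give significant evidence of a linear association between weekly training distance and marathon finish time.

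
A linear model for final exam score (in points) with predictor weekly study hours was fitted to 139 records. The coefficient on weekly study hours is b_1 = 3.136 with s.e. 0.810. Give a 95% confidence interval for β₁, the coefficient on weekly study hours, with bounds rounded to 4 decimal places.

df = n − 2 = 139 − 2 = 137.
t* = t_{0.025, 137} = 1.977431.
Margin = t* × SE = 1.977431 × 0.810 = 1.601719.
CI: 3.136 ± 1.601719 → (1.5343, 4.7377).
With 95% confidence, each one-unit increase in weekly study hours is associated with a change of between 1.5343 and 4.7377 points in final exam score.

(1.5343, 4.7377)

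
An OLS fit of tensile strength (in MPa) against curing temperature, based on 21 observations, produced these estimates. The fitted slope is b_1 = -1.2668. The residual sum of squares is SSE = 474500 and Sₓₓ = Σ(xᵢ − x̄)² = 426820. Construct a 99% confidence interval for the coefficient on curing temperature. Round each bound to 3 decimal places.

(-1.959, -0.575)

MSE = SSE/(n − 2) = 474500/19 = 24973.7.
SE(b_1) = √(MSE/Sₓₓ) = √(24973.7/426820) = 0.241891.
df = n − 2 = 19.
t* = t_{0.005, 19} = 2.860935.
Margin = t* × SE = 2.860935 × 0.241891 = 0.69203.
CI: -1.2668 ± 0.69203 → (-1.959, -0.575).
With 99% confidence, each one-unit increase in curing temperature is associated with a change of between -1.959 and -0.575 MPa in tensile strength.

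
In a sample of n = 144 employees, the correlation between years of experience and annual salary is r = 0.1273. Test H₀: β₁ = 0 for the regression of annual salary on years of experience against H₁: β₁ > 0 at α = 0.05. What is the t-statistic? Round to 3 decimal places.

t = 1.529

t = r·√(n − 2)/√(1 − r²) = 0.1273·√142/√0.983795 = 1.529.
df = n − 2 = 142.
One-sided p ≈ 0.0642, which is ≥ 0.05, so fail to reject H₀.
The data do not give significant evidence of a linear association between years of experience and annual salary.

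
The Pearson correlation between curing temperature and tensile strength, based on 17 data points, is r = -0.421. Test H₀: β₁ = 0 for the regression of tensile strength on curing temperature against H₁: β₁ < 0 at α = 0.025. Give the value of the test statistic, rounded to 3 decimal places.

t = -1.798

t = r·√(n − 2)/√(1 − r²) = -0.421·√15/√0.822759 = -1.798.
df = n − 2 = 15.
One-sided p ≈ 0.0462, which is ≥ 0.025, so fail to reject H₀.
The data do not give significant evidence of a linear association between curing temperature and tensile strength.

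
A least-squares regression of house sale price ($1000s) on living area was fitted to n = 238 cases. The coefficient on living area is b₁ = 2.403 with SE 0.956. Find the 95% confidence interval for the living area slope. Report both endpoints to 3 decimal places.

df = n − 2 = 238 − 2 = 236.
t* = t_{0.025, 236} = 1.970067.
Margin = t* × SE = 1.970067 × 0.956 = 1.88338.
CI: 2.403 ± 1.88338 → (0.520, 4.286).
With 95% confidence, each one-unit increase in living area is associated with a change of between 0.520 and 4.286 $1000s in house sale price.

(0.520, 4.286)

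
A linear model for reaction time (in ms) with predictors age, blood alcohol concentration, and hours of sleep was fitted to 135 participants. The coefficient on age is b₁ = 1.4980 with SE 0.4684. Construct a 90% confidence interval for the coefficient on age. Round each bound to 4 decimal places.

df = n − k − 1 = 135 − 3 − 1 = 131.
t* = t_{0.05, 131} = 1.656569.
Margin = t* × SE = 1.656569 × 0.4684 = 0.775937.
CI: 1.4980 ± 0.775937 → (0.7221, 2.2739).
With 90% confidence, each one-unit increase in age is associated with a change of between 0.7221 and 2.2739 ms in reaction time, holding the other predictors fixed.

(0.7221, 2.2739)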